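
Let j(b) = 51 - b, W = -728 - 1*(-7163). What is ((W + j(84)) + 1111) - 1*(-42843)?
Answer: 50356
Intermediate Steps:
W = 6435 (W = -728 + 7163 = 6435)
((W + j(84)) + 1111) - 1*(-42843) = ((6435 + (51 - 1*84)) + 1111) - 1*(-42843) = ((6435 + (51 - 84)) + 1111) + 42843 = ((6435 - 33) + 1111) + 42843 = (6402 + 1111) + 42843 = 7513 + 42843 = 50356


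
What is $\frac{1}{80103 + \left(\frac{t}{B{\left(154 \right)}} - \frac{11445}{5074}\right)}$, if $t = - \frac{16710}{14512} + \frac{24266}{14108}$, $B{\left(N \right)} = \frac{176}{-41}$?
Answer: $\frac{11427095810944}{915317367100943849} \approx 1.2484 \cdot 10^{-5}$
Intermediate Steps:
$B{\left(N \right)} = - \frac{176}{41}$ ($B{\left(N \right)} = 176 \left(- \frac{1}{41}\right) = - \frac{176}{41}$)
$t = \frac{14550439}{25591912}$ ($t = \left(-16710\right) \frac{1}{14512} + 24266 \cdot \frac{1}{14108} = - \frac{8355}{7256} + \frac{12133}{7054} = \frac{14550439}{25591912} \approx 0.56856$)
$\frac{1}{80103 + \left(\frac{t}{B{\left(154 \right)}} - \frac{11445}{5074}\right)} = \frac{1}{80103 + \left(\frac{14550439}{25591912 \left(- \frac{176}{41}\right)} - \frac{11445}{5074}\right)} = \frac{1}{80103 + \left(\frac{14550439}{25591912} \left(- \frac{41}{176}\right) - \frac{11445}{5074}\right)} = \frac{1}{80103 - \frac{27288643103383}{11427095810944}} = \frac{1}{\frac{915317367100943849}{11427095810944}} = \frac{11427095810944}{915317367100943849}$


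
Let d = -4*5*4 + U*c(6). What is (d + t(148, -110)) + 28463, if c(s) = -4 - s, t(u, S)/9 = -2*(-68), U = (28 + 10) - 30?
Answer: 29527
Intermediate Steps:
U = 8 (U = 38 - 30 = 8)
t(u, S) = 1224 (t(u, S) = 9*(-2*(-68)) = 9*136 = 1224)
d = -160 (d = -4*5*4 + 8*(-4 - 1*6) = -20*4 + 8*(-4 - 6) = -80 + 8*(-10) = -80 - 80 = -160)
(d + t(148, -110)) + 28463 = (-160 + 1224) + 28463 = 1064 + 28463 = 29527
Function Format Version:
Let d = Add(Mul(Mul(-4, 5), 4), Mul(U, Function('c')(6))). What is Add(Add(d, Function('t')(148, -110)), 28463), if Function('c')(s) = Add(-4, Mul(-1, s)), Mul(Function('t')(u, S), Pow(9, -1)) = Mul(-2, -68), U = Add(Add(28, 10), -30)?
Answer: 29527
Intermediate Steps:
U = 8 (U = Add(38, -30) = 8)
Function('t')(u, S) = 1224 (Function('t')(u, S) = Mul(9, Mul(-2, -68)) = Mul(9, 136) = 1224)
d = -160 (d = Add(Mul(Mul(-4, 5), 4), Mul(8, Add(-4, Mul(-1, 6)))) = Add(Mul(-20, 4), Mul(8, Add(-4, -6))) = Add(-80, Mul(8, -10)) = Add(-80, -80) = -160)
Add(Add(d, Function('t')(148, -110)), 28463) = Add(Add(-160, 1224), 28463) = Add(1064, 28463) = 29527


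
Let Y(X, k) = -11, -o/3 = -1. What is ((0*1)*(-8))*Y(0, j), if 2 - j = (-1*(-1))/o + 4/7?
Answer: 0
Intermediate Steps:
o = 3 (o = -3*(-1) = 3)
j = 23/21 (j = 2 - (-1*(-1)/3 + 4/7) = 2 - (1*(⅓) + 4*(⅐)) = 2 - (⅓ + 4/7) = 2 - 1*19/21 = 2 - 19/21 = 23/21 ≈ 1.0952)
((0*1)*(-8))*Y(0, j) = ((0*1)*(-8))*(-11) = (0*(-8))*(-11) = 0*(-11) = 0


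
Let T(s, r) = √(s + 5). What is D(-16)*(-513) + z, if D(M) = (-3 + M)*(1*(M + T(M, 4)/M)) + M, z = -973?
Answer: -148717 - 9747*I*√11/16 ≈ -1.4872e+5 - 2020.4*I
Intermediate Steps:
T(s, r) = √(5 + s)
D(M) = M + (-3 + M)*(M + √(5 + M)/M) (D(M) = (-3 + M)*(1*(M + √(5 + M)/M)) + M = (-3 + M)*(M + √(5 + M)/M) + M = M + (-3 + M)*(M + √(5 + M)/M))
D(-16)*(-513) + z = ((-16)² + √(5 - 16) - 2*(-16) - 3*√(5 - 16)/(-16))*(-513) - 973 = (256 + √(-11) + 32 - 3*(-1/16)*√(-11))*(-513) - 973 = (256 + I*√11 + 32 - 3*(-1/16)*I*√11)*(-513) - 973 = (256 + I*√11 + 32 + 3*I*√11/16)*(-513) - 973 = (288 + 19*I*√11/16)*(-513) - 973 = (-147744 - 9747*I*√11/16) - 973 = -148717 - 9747*I*√11/16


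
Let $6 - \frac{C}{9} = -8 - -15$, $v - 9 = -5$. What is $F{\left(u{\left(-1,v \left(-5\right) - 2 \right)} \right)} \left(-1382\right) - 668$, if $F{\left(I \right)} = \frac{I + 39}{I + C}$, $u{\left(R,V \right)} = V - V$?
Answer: $\frac{15962}{3} \approx 5320.7$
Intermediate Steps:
$v = 4$ ($v = 9 - 5 = 4$)
$C = -9$ ($C = 54 - 9 \left(-8 - -15\right) = 54 - 9 \left(-8 + 15\right) = 54 - 63 = -9$)
$u{\left(R,V \right)} = 0$
$F{\left(I \right)} = \frac{39 + I}{-9 + I}$ ($F{\left(I \right)} = \frac{I + 39}{I - 9} = \frac{39 + I}{-9 + I}$)
$F{\left(u{\left(-1,v \left(-5\right) - 2 \right)} \right)} \left(-1382\right) - 668 = \frac{39 + 0}{-9 + 0} \left(-1382\right) - 668 = \frac{1}{-9} \cdot 39 \left(-1382\right) - 668 = \left(- \frac{1}{9}\right) 39 \left(-1382\right) - 668 = \left(- \frac{13}{3}\right) \left(-1382\right) - 668 = \frac{17966}{3} - 668 = \frac{15962}{3}$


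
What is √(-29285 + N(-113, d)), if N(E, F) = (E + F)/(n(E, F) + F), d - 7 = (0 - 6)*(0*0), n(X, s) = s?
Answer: 38*I*√994/7 ≈ 171.15*I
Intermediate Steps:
d = 7 (d = 7 + (0 - 6)*(0*0) = 7 - 6*0 = 7 + 0 = 7)
N(E, F) = (E + F)/(2*F) (N(E, F) = (E + F)/(F + F) = (E + F)/((2*F)) = (E + F)*(1/(2*F)) = (E + F)/(2*F))
√(-29285 + N(-113, d)) = √(-29285 + (½)*(-113 + 7)/7) = √(-29285 + (½)*(⅐)*(-106)) = √(-29285 - 53/7) = √(-205048/7) = 38*I*√994/7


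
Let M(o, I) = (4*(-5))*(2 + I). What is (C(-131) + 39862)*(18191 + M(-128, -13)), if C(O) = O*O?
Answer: 1049850453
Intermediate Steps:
M(o, I) = -40 - 20*I (M(o, I) = -20*(2 + I) = -40 - 20*I)
C(O) = O²
(C(-131) + 39862)*(18191 + M(-128, -13)) = ((-131)² + 39862)*(18191 + (-40 - 20*(-13))) = (17161 + 39862)*(18191 + (-40 + 260)) = 57023*(18191 + 220) = 57023*18411 = 1049850453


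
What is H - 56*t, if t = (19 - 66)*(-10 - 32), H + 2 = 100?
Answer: -110446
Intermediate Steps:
H = 98 (H = -2 + 100 = 98)
t = 1974 (t = -47*(-42) = 1974)
H - 56*t = 98 - 56*1974 = 98 - 110544 = -110446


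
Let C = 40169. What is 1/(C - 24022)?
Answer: 1/16147 ≈ 6.1931e-5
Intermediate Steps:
1/(C - 24022) = 1/(40169 - 24022) = 1/16147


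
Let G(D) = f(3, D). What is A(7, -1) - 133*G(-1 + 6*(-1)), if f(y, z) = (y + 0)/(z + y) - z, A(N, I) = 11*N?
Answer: -3017/4 ≈ -754.25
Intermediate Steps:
f(y, z) = -z + y/(y + z) (f(y, z) = y/(y + z) - z = -z + y/(y + z))
G(D) = (3 - D² - 3*D)/(3 + D) (G(D) = (3 - D² - 1*3*D)/(3 + D) = (3 - D² - 3*D)/(3 + D))
A(7, -1) - 133*G(-1 + 6*(-1)) = 11*7 - 133*(3 - (-1 + 6*(-1))² - 3*(-1 + 6*(-1)))/(3 + (-1 + 6*(-1))) = 77 - 133*(3 - (-1 - 6)² - 3*(-1 - 6))/(3 + (-1 - 6)) = 77 - 133*(3 - 1*(-7)² - 3*(-7))/(3 - 7) = 77 - 133*(3 - 1*49 + 21)/(-4) = 77 - (-133)*(3 - 49 + 21)/4 = 77 - (-133)*(-25)/4 = 77 - 133*25/4 = 77 - 3325/4 = -3017/4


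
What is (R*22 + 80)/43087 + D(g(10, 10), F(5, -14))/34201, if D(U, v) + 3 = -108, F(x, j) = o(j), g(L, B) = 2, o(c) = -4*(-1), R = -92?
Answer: -71269401/1473618487 ≈ -0.048364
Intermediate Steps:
o(c) = 4
F(x, j) = 4
D(U, v) = -111 (D(U, v) = -3 - 108 = -111)
(R*22 + 80)/43087 + D(g(10, 10), F(5, -14))/34201 = (-92*22 + 80)/43087 - 111/34201 = (-2024 + 80)*(1/43087) - 111*1/34201 = -1944*1/43087 - 111/34201 = -1944/43087 - 111/34201 = -71269401/1473618487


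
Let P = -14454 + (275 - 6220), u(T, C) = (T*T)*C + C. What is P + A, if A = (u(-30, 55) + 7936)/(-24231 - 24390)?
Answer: -991877270/48621 ≈ -20400.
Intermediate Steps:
u(T, C) = C + C*T**2 (u(T, C) = T**2*C + C = C*T**2 + C = C + C*T**2)
P = -20399 (P = -14454 - 5945 = -20399)
A = -57491/48621 (A = (55*(1 + (-30)**2) + 7936)/(-24231 - 24390) = (55*(1 + 900) + 7936)/(-48621) = (55*901 + 7936)*(-1/48621) = (49555 + 7936)*(-1/48621) = 57491*(-1/48621) = -57491/48621 ≈ -1.1824)
P + A = -20399 - 57491/48621 = -991877270/48621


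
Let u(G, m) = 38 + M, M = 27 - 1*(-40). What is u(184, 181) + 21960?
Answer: 22065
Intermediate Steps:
M = 67 (M = 27 + 40 = 67)
u(G, m) = 105 (u(G, m) = 38 + 67 = 105)
u(184, 181) + 21960 = 105 + 21960 = 22065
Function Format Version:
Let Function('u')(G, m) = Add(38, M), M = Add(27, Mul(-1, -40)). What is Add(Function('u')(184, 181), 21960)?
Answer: 22065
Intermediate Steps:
M = 67 (M = Add(27, 40) = 67)
Function('u')(G, m) = 105 (Function('u')(G, m) = Add(38, 67) = 105)
Add(Function('u')(184, 181), 21960) = Add(105, 21960) = 22065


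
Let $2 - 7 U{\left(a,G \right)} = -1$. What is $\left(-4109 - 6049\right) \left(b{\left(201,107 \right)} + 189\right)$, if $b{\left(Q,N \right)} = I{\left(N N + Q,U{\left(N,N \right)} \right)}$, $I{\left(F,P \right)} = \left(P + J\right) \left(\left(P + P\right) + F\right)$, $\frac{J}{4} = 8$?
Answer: $- \frac{188151280734}{49} \approx -3.8398 \cdot 10^{9}$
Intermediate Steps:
$J = 32$ ($J = 4 \cdot 8 = 32$)
$U{\left(a,G \right)} = \frac{3}{7}$ ($U{\left(a,G \right)} = \frac{2}{7} - - \frac{1}{7} = \frac{2}{7} + \frac{1}{7} = \frac{3}{7}$)
$I{\left(F,P \right)} = \left(32 + P\right) \left(F + 2 P\right)$ ($I{\left(F,P \right)} = \left(P + 32\right) \left(\left(P + P\right) + F\right) = \left(32 + P\right) \left(2 P + F\right) = \left(32 + P\right) \left(F + 2 P\right)$)
$b{\left(Q,N \right)} = \frac{1362}{49} + \frac{227 Q}{7} + \frac{227 N^{2}}{7}$ ($b{\left(Q,N \right)} = 2 \left(\frac{3}{7}\right)^{2} + 32 \left(N N + Q\right) + 64 \cdot \frac{3}{7} + \left(N N + Q\right) \frac{3}{7} = 2 \cdot \frac{9}{49} + 32 \left(N^{2} + Q\right) + \frac{192}{7} + \left(N^{2} + Q\right) \frac{3}{7} = \frac{18}{49} + 32 \left(Q + N^{2}\right) + \frac{192}{7} + \left(Q + N^{2}\right) \frac{3}{7} = \frac{18}{49} + \left(32 Q + 32 N^{2}\right) + \frac{192}{7} + \left(\frac{3 Q}{7} + \frac{3 N^{2}}{7}\right) = \frac{1362}{49} + \frac{227 Q}{7} + \frac{227 N^{2}}{7}$)
$\left(-4109 - 6049\right) \left(b{\left(201,107 \right)} + 189\right) = \left(-4109 - 6049\right) \left(\left(\frac{1362}{49} + \frac{227}{7} \cdot 201 + \frac{227 \cdot 107^{2}}{7}\right) + 189\right) = - 10158 \left(\left(\frac{1362}{49} + \frac{45627}{7} + \frac{227}{7} \cdot 11449\right) + 189\right) = - 10158 \left(\left(\frac{1362}{49} + \frac{45627}{7} + \frac{2598923}{7}\right) + 189\right) = - 10158 \left(\frac{18513212}{49} + 189\right) = \left(-10158\right) \frac{18522473}{49} = - \frac{188151280734}{49}$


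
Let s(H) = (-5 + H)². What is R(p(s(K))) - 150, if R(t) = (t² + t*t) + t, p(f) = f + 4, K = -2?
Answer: 5521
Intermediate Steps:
p(f) = 4 + f
R(t) = t + 2*t² (R(t) = (t² + t²) + t = 2*t² + t = t + 2*t²)
R(p(s(K))) - 150 = (4 + (-5 - 2)²)*(1 + 2*(4 + (-5 - 2)²)) - 150 = (4 + (-7)²)*(1 + 2*(4 + (-7)²)) - 150 = (4 + 49)*(1 + 2*(4 + 49)) - 150 = 53*(1 + 2*53) - 150 = 53*(1 + 106) - 150 = 53*107 - 150 = 5671 - 150 = 5521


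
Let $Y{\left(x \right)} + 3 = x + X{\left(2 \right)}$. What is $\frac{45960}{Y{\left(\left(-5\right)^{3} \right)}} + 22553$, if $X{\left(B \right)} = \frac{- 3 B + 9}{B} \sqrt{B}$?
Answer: $\frac{727047967}{32759} - \frac{137880 \sqrt{2}}{32759} \approx 22188.0$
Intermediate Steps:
$X{\left(B \right)} = \frac{9 - 3 B}{\sqrt{B}}$ ($X{\left(B \right)} = \frac{9 - 3 B}{B} \sqrt{B} = \frac{9 - 3 B}{\sqrt{B}}$)
$Y{\left(x \right)} = -3 + x + \frac{3 \sqrt{2}}{2}$ ($Y{\left(x \right)} = -3 + \left(x + \frac{3 \left(3 - 2\right)}{\sqrt{2}}\right) = -3 + \left(x + 3 \frac{\sqrt{2}}{2} \left(3 - 2\right)\right) = -3 + \left(x + 3 \frac{\sqrt{2}}{2} \cdot 1\right) = -3 + \left(x + \frac{3 \sqrt{2}}{2}\right) = -3 + x + \frac{3 \sqrt{2}}{2}$)
$\frac{45960}{Y{\left(\left(-5\right)^{3} \right)}} + 22553 = \frac{45960}{-3 + \left(-5\right)^{3} + \frac{3 \sqrt{2}}{2}} + 22553 = \frac{45960}{-3 - 125 + \frac{3 \sqrt{2}}{2}} + 22553 = \frac{45960}{-128 + \frac{3 \sqrt{2}}{2}} + 22553 = 22553 + \frac{45960}{-128 + \frac{3 \sqrt{2}}{2}}$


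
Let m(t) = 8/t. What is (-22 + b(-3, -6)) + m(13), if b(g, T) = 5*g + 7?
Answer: -382/13 ≈ -29.385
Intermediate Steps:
b(g, T) = 7 + 5*g
(-22 + b(-3, -6)) + m(13) = (-22 + (7 + 5*(-3))) + 8/13 = (-22 + (7 - 15)) + 8*(1/13) = (-22 - 8) + 8/13 = -30 + 8/13 = -382/13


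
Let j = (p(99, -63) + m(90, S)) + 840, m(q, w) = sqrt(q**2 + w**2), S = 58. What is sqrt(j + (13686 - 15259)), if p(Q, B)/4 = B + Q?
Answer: sqrt(-589 + 2*sqrt(2866)) ≈ 21.953*I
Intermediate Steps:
p(Q, B) = 4*B + 4*Q (p(Q, B) = 4*(B + Q) = 4*B + 4*Q)
j = 984 + 2*sqrt(2866) (j = ((4*(-63) + 4*99) + sqrt(90**2 + 58**2)) + 840 = ((-252 + 396) + sqrt(8100 + 3364)) + 840 = (144 + sqrt(11464)) + 840 = (144 + 2*sqrt(2866)) + 840 = 984 + 2*sqrt(2866) ≈ 1091.1)
sqrt(j + (13686 - 15259)) = sqrt((984 + 2*sqrt(2866)) + (13686 - 15259)) = sqrt((984 + 2*sqrt(2866)) - 1573) = sqrt(-589 + 2*sqrt(2866))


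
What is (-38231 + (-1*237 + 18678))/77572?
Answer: -9895/38786 ≈ -0.25512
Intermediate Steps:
(-38231 + (-1*237 + 18678))/77572 = (-38231 + (-237 + 18678))*(1/77572) = (-38231 + 18441)*(1/77572) = -19790*1/77572 = -9895/38786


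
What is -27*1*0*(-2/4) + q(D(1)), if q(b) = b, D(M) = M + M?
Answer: 2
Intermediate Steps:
D(M) = 2*M
-27*1*0*(-2/4) + q(D(1)) = -27*1*0*(-2/4) + 2*1 = -0*(-2*¼) + 2 = -0*(-1)/2 + 2 = -27*0 + 2 = 0 + 2 = 2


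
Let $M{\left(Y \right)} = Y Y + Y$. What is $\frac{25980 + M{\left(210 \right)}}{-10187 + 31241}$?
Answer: $\frac{1065}{319} \approx 3.3386$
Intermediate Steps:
$M{\left(Y \right)} = Y + Y^{2}$ ($M{\left(Y \right)} = Y^{2} + Y = Y + Y^{2}$)
$\frac{25980 + M{\left(210 \right)}}{-10187 + 31241} = \frac{25980 + 210 \left(1 + 210\right)}{-10187 + 31241} = \frac{25980 + 210 \cdot 211}{21054} = \left(25980 + 44310\right) \frac{1}{21054} = 70290 \cdot \frac{1}{21054} = \frac{1065}{319}$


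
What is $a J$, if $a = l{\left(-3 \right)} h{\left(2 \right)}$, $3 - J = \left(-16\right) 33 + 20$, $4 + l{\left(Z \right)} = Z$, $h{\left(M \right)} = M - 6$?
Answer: $14308$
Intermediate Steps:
$h{\left(M \right)} = -6 + M$ ($h{\left(M \right)} = M - 6 = -6 + M$)
$l{\left(Z \right)} = -4 + Z$
$J = 511$ ($J = 3 - \left(\left(-16\right) 33 + 20\right) = 3 - \left(-528 + 20\right) = 3 - -508 = 3 + 508 = 511$)
$a = 28$ ($a = \left(-4 - 3\right) \left(-6 + 2\right) = \left(-7\right) \left(-4\right) = 28$)
$a J = 28 \cdot 511 = 14308$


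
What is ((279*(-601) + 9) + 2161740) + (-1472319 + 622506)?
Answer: 1144257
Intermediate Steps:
((279*(-601) + 9) + 2161740) + (-1472319 + 622506) = ((-167679 + 9) + 2161740) - 849813 = (-167670 + 2161740) - 849813 = 1994070 - 849813 = 1144257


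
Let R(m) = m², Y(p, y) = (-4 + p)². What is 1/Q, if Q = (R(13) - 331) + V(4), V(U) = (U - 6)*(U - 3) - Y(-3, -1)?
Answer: -1/213 ≈ -0.0046948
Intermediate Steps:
V(U) = -49 + (-6 + U)*(-3 + U) (V(U) = (U - 6)*(U - 3) - (-4 - 3)² = (-6 + U)*(-3 + U) - 1*(-7)² = (-6 + U)*(-3 + U) - 1*49 = (-6 + U)*(-3 + U) - 49 = -49 + (-6 + U)*(-3 + U))
Q = -213 (Q = (13² - 331) + (-31 + 4² - 9*4) = (169 - 331) + (-31 + 16 - 36) = -162 - 51 = -213)
1/Q = 1/(-213) = -1/213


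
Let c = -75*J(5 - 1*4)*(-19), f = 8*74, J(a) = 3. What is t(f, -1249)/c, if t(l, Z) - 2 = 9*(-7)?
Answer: -61/4275 ≈ -0.014269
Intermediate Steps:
f = 592
t(l, Z) = -61 (t(l, Z) = 2 + 9*(-7) = 2 - 63 = -61)
c = 4275 (c = -75*3*(-19) = -225*(-19) = 4275)
t(f, -1249)/c = -61/4275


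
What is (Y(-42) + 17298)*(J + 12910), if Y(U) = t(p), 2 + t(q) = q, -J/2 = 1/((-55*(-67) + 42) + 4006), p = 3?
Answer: 1727011551372/7733 ≈ 2.2333e+8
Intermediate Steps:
J = -2/7733 (J = -2/((-55*(-67) + 42) + 4006) = -2/((3685 + 42) + 4006) = -2/(3727 + 4006) = -2/7733 ≈ -0.00025863)
t(q) = -2 + q
Y(U) = 1 (Y(U) = -2 + 3 = 1)
(Y(-42) + 17298)*(J + 12910) = (1 + 17298)*(-2/7733 + 12910) = 17299*(99833028/7733) = 1727011551372/7733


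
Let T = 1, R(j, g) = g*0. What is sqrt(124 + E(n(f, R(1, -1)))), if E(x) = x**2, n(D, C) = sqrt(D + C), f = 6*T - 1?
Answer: sqrt(129) ≈ 11.358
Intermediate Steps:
R(j, g) = 0
f = 5 (f = 6*1 - 1 = 6 - 1 = 5)
n(D, C) = sqrt(C + D)
sqrt(124 + E(n(f, R(1, -1)))) = sqrt(124 + (sqrt(0 + 5))**2) = sqrt(124 + (sqrt(5))**2) = sqrt(124 + 5) = sqrt(129)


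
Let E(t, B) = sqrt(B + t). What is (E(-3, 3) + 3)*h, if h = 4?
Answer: 12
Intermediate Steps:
(E(-3, 3) + 3)*h = (sqrt(3 - 3) + 3)*4 = (sqrt(0) + 3)*4 = (0 + 3)*4 = 3*4 = 12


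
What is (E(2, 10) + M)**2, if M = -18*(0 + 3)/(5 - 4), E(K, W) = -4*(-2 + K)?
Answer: 2916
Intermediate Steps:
E(K, W) = 8 - 4*K
M = -54 (M = -54/1 = -54 ≈ -54.000)
(E(2, 10) + M)**2 = ((8 - 4*2) - 54)**2 = ((8 - 8) - 54)**2 = (0 - 54)**2 = (-54)**2 = 2916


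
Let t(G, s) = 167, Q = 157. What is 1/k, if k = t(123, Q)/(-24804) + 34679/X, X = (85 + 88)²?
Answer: 742358916/855179773 ≈ 0.86807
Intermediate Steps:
X = 29929 (X = 173² = 29929)
k = 855179773/742358916 (k = 167/(-24804) + 34679/29929 = 167*(-1/24804) + 34679*(1/29929) = -167/24804 + 34679/29929 = 855179773/742358916 ≈ 1.1520)
1/k = 1/(855179773/742358916) = 742358916/855179773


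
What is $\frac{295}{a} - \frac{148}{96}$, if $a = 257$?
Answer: $- \frac{2429}{6168} \approx -0.39381$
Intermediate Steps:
$\frac{295}{a} - \frac{148}{96} = \frac{295}{257} - \frac{148}{96} = 295 \cdot \frac{1}{257} - \frac{37}{24} = \frac{295}{257} - \frac{37}{24} = - \frac{2429}{6168}$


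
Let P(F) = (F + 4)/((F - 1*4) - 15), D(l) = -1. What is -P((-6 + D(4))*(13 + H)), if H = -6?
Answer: -45/68 ≈ -0.66177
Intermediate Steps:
P(F) = (4 + F)/(-19 + F) (P(F) = (4 + F)/((F - 4) - 15) = (4 + F)/((-4 + F) - 15) = (4 + F)/(-19 + F))
-P((-6 + D(4))*(13 + H)) = -(4 + (-6 - 1)*(13 - 6))/(-19 + (-6 - 1)*(13 - 6)) = -(4 - 7*7)/(-19 - 7*7) = -(4 - 49)/(-19 - 49) = -(-45)/(-68) = -(-1)*(-45)/68 = -1*45/68 = -45/68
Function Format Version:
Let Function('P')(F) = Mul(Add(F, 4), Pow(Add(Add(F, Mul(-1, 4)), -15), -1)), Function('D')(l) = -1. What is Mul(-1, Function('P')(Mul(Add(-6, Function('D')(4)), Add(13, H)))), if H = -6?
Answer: Rational(-45, 68) ≈ -0.66177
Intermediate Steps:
Function('P')(F) = Mul(Pow(Add(-19, F), -1), Add(4, F)) (Function('P')(F) = Mul(Add(4, F), Pow(Add(Add(F, -4), -15), -1)) = Mul(Add(4, F), Pow(Add(Add(-4, F), -15), -1)) = Mul(Add(4, F), Pow(Add(-19, F), -1)) = Mul(Pow(Add(-19, F), -1), Add(4, F)))
Mul(-1, Function('P')(Mul(Add(-6, Function('D')(4)), Add(13, H)))) = Mul(-1, Mul(Pow(Add(-19, Mul(Add(-6, -1), Add(13, -6))), -1), Add(4, Mul(Add(-6, -1), Add(13, -6))))) = Mul(-1, Mul(Pow(Add(-19, Mul(-7, 7)), -1), Add(4, Mul(-7, 7)))) = Mul(-1, Mul(Pow(Add(-19, -49), -1), Add(4, -49))) = Mul(-1, Mul(Pow(-68, -1), -45)) = Mul(-1, Mul(Rational(-1, 68), -45)) = Mul(-1, Rational(45, 68)) = Rational(-45, 68)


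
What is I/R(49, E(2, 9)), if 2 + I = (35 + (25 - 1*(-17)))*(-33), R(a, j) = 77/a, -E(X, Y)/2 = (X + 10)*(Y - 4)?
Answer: -17801/11 ≈ -1618.3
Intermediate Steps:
E(X, Y) = -2*(-4 + Y)*(10 + X) (E(X, Y) = -2*(X + 10)*(Y - 4) = -2*(10 + X)*(-4 + Y) = -2*(-4 + Y)*(10 + X))
I = -2543 (I = -2 + (35 + (25 - 1*(-17)))*(-33) = -2 + (35 + (25 + 17))*(-33) = -2 + (35 + 42)*(-33) = -2 + 77*(-33) = -2 - 2541 = -2543)
I/R(49, E(2, 9)) = -2543/(77/49) = -2543/(77*(1/49)) = -2543/11/7 = -2543*7/11 = -17801/11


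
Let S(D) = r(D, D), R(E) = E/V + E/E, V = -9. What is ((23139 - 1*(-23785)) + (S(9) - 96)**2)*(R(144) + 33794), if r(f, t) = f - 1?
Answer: 1846630372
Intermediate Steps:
r(f, t) = -1 + f
R(E) = 1 - E/9 (R(E) = E/(-9) + E/E = E*(-1/9) + 1 = -E/9 + 1 = 1 - E/9)
S(D) = -1 + D
((23139 - 1*(-23785)) + (S(9) - 96)**2)*(R(144) + 33794) = ((23139 - 1*(-23785)) + ((-1 + 9) - 96)**2)*((1 - 1/9*144) + 33794) = ((23139 + 23785) + (8 - 96)**2)*((1 - 16) + 33794) = (46924 + (-88)**2)*(-15 + 33794) = (46924 + 7744)*33779 = 54668*33779 = 1846630372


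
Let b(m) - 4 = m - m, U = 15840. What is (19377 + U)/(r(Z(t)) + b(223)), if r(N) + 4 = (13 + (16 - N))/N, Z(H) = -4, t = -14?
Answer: -46956/11 ≈ -4268.7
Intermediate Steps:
b(m) = 4 (b(m) = 4 + (m - m) = 4 + 0 = 4)
r(N) = -4 + (29 - N)/N (r(N) = -4 + (13 + (16 - N))/N = -4 + (29 - N)/N)
(19377 + U)/(r(Z(t)) + b(223)) = (19377 + 15840)/((-5 + 29/(-4)) + 4) = 35217/((-5 + 29*(-1/4)) + 4) = 35217/((-5 - 29/4) + 4) = 35217/(-49/4 + 4) = 35217/(-33/4) = 35217*(-4/33) = -46956/11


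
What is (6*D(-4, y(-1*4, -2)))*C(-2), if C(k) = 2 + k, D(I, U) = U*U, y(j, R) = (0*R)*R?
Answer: 0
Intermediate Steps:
y(j, R) = 0 (y(j, R) = 0*R = 0)
D(I, U) = U**2
(6*D(-4, y(-1*4, -2)))*C(-2) = (6*0**2)*(2 - 2) = (6*0)*0 = 0*0 = 0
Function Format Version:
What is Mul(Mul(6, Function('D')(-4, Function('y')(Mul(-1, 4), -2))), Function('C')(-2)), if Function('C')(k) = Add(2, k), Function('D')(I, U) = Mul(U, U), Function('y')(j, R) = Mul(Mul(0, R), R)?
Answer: 0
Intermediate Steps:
Function('y')(j, R) = 0 (Function('y')(j, R) = Mul(0, R) = 0)
Function('D')(I, U) = Pow(U, 2)
Mul(Mul(6, Function('D')(-4, Function('y')(Mul(-1, 4), -2))), Function('C')(-2)) = Mul(Mul(6, Pow(0, 2)), Add(2, -2)) = Mul(Mul(6, 0), 0) = Mul(0, 0) = 0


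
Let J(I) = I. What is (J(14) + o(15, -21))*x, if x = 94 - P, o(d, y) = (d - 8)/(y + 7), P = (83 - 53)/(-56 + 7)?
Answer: 62586/49 ≈ 1277.3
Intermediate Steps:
P = -30/49 (P = 30/(-49) = 30*(-1/49) = -30/49 ≈ -0.61224)
o(d, y) = (-8 + d)/(7 + y)
x = 4636/49 (x = 94 - 1*(-30/49) = 94 + 30/49 = 4636/49 ≈ 94.612)
(J(14) + o(15, -21))*x = (14 + (-8 + 15)/(7 - 21))*(4636/49) = (14 + 7/(-14))*(4636/49) = (14 - 1/14*7)*(4636/49) = (14 - ½)*(4636/49) = (27/2)*(4636/49) = 62586/49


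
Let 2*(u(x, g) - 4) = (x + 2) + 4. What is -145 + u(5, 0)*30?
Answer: 140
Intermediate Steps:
u(x, g) = 7 + x/2 (u(x, g) = 4 + ((x + 2) + 4)/2 = 4 + ((2 + x) + 4)/2 = 4 + (6 + x)/2 = 4 + (3 + x/2) = 7 + x/2)
-145 + u(5, 0)*30 = -145 + (7 + (1/2)*5)*30 = -145 + (7 + 5/2)*30 = -145 + (19/2)*30 = -145 + 285 = 140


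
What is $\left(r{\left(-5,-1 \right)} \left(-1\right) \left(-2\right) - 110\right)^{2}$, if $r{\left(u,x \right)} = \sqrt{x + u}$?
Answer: $12076 - 440 i \sqrt{6} \approx 12076.0 - 1077.8 i$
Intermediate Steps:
$r{\left(u,x \right)} = \sqrt{u + x}$
$\left(r{\left(-5,-1 \right)} \left(-1\right) \left(-2\right) - 110\right)^{2} = \left(\sqrt{-5 - 1} \left(-1\right) \left(-2\right) - 110\right)^{2} = \left(\sqrt{-6} \left(-1\right) \left(-2\right) - 110\right)^{2} = \left(i \sqrt{6} \left(-1\right) \left(-2\right) - 110\right)^{2} = \left(- i \sqrt{6} \left(-2\right) - 110\right)^{2} = \left(2 i \sqrt{6} - 110\right)^{2} = \left(-110 + 2 i \sqrt{6}\right)^{2}$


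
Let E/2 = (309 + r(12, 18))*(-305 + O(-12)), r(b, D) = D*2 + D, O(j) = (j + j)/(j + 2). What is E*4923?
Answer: -5407610274/5 ≈ -1.0815e+9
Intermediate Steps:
O(j) = 2*j/(2 + j) (O(j) = (2*j)/(2 + j) = 2*j/(2 + j))
r(b, D) = 3*D (r(b, D) = 2*D + D = 3*D)
E = -1098438/5 (E = 2*((309 + 3*18)*(-305 + 2*(-12)/(2 - 12))) = 2*((309 + 54)*(-305 + 2*(-12)/(-10))) = 2*(363*(-305 + 2*(-12)*(-1/10))) = 2*(363*(-305 + 12/5)) = 2*(363*(-1513/5)) = 2*(-549219/5) = -1098438/5 ≈ -2.1969e+5)
E*4923 = -1098438/5*4923 = -5407610274/5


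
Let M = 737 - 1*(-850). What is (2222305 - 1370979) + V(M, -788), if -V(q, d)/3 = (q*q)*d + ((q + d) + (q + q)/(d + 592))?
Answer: 583565117171/98 ≈ 5.9547e+9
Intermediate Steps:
M = 1587 (M = 737 + 850 = 1587)
V(q, d) = -3*d - 3*q - 6*q/(592 + d) - 3*d*q**2 (V(q, d) = -3*((q*q)*d + ((q + d) + (q + q)/(d + 592))) = -3*(q**2*d + ((d + q) + (2*q)/(592 + d))) = -3*(d*q**2 + ((d + q) + 2*q/(592 + d))) = -3*(d*q**2 + (d + q + 2*q/(592 + d))) = -3*(d + q + d*q**2 + 2*q/(592 + d)) = -3*d - 3*q - 6*q/(592 + d) - 3*d*q**2)
(2222305 - 1370979) + V(M, -788) = (2222305 - 1370979) + 3*(-1*(-788)**2 - 594*1587 - 592*(-788) - 1*(-788)*1587 - 1*(-788)**2*1587**2 - 592*(-788)*1587**2)/(592 - 788) = 851326 + 3*(-1*620944 - 942678 + 466496 + 1250556 - 1*620944*2518569 - 592*(-788)*2518569)/(-196) = 851326 + 3*(-1/196)*(-620944 - 942678 + 466496 + 1250556 - 1563890309136 + 1174902364224) = 851326 + 3*(-1/196)*(-388987791482) = 851326 + 583481687223/98 = 583565117171/98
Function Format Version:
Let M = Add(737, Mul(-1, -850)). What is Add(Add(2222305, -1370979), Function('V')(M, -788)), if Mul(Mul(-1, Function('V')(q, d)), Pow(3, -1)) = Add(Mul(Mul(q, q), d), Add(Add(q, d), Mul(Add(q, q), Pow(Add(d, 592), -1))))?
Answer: Rational(583565117171, 98) ≈ 5.9547e+9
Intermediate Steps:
M = 1587 (M = Add(737, 850) = 1587)
Function('V')(q, d) = Add(Mul(-3, d), Mul(-3, q), Mul(-6, q, Pow(Add(592, d), -1)), Mul(-3, d, Pow(q, 2))) (Function('V')(q, d) = Mul(-3, Add(Mul(Mul(q, q), d), Add(Add(q, d), Mul(Add(q, q), Pow(Add(d, 592), -1))))) = Mul(-3, Add(Mul(Pow(q, 2), d), Add(Add(d, q), Mul(Mul(2, q), Pow(Add(592, d), -1))))) = Mul(-3, Add(Mul(d, Pow(q, 2)), Add(Add(d, q), Mul(2, q, Pow(Add(592, d), -1))))) = Mul(-3, Add(Mul(d, Pow(q, 2)), Add(d, q, Mul(2, q, Pow(Add(592, d), -1))))) = Mul(-3, Add(d, q, Mul(d, Pow(q, 2)), Mul(2, q, Pow(Add(592, d), -1)))) = Add(Mul(-3, d), Mul(-3, q), Mul(-6, q, Pow(Add(592, d), -1)), Mul(-3, d, Pow(q, 2))))
Add(Add(2222305, -1370979), Function('V')(M, -788)) = Add(Add(2222305, -1370979), Mul(3, Pow(Add(592, -788), -1), Add(Mul(-1, Pow(-788, 2)), Mul(-594, 1587), Mul(-592, -788), Mul(-1, -788, 1587), Mul(-1, Pow(-788, 2), Pow(1587, 2)), Mul(-592, -788, Pow(1587, 2))))) = Add(851326, Mul(3, Pow(-196, -1), Add(Mul(-1, 620944), -942678, 466496, 1250556, Mul(-1, 620944, 2518569), Mul(-592, -788, 2518569)))) = Add(851326, Mul(3, Rational(-1, 196), Add(-620944, -942678, 466496, 1250556, -1563890309136, 1174902364224))) = Add(851326, Mul(3, Rational(-1, 196), -388987791482)) = Add(851326, Rational(583481687223, 98)) = Rational(583565117171, 98)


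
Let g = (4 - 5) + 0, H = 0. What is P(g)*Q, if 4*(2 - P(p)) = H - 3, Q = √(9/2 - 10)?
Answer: 11*I*√22/8 ≈ 6.4493*I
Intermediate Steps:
Q = I*√22/2 (Q = √(9*(½) - 10) = √(9/2 - 10) = √(-11/2) = I*√22/2 ≈ 2.3452*I)
g = -1 (g = -1 + 0 = -1)
P(p) = 11/4 (P(p) = 2 - (0 - 3)/4 = 2 - ¼*(-3) = 2 + ¾ = 11/4)
P(g)*Q = 11*(I*√22/2)/4 = 11*I*√22/8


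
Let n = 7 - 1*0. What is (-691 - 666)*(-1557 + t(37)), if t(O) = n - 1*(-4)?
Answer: 2097922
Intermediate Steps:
n = 7 (n = 7 + 0 = 7)
t(O) = 11 (t(O) = 7 - 1*(-4) = 7 + 4 = 11)
(-691 - 666)*(-1557 + t(37)) = (-691 - 666)*(-1557 + 11) = -1357*(-1546) = 2097922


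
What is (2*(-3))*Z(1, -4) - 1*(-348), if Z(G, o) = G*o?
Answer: 372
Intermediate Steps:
(2*(-3))*Z(1, -4) - 1*(-348) = (2*(-3))*(1*(-4)) - 1*(-348) = -6*(-4) + 348 = 24 + 348 = 372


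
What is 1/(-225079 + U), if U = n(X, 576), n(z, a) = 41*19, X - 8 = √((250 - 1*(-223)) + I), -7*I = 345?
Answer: -1/224300 ≈ -4.4583e-6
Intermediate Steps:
I = -345/7 (I = -⅐*345 = -345/7 ≈ -49.286)
X = 8 + √20762/7 (X = 8 + √((250 - 1*(-223)) - 345/7) = 8 + √((250 + 223) - 345/7) = 8 + √(473 - 345/7) = 8 + √(2966/7) = 8 + √20762/7 ≈ 28.584)
n(z, a) = 779
U = 779
1/(-225079 + U) = 1/(-225079 + 779) = 1/(-224300) = -1/224300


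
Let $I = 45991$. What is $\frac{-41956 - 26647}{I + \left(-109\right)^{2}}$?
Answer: $- \frac{68603}{57872} \approx -1.1854$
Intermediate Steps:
$\frac{-41956 - 26647}{I + \left(-109\right)^{2}} = \frac{-41956 - 26647}{45991 + \left(-109\right)^{2}} = - \frac{68603}{45991 + 11881} = - \frac{68603}{57872}$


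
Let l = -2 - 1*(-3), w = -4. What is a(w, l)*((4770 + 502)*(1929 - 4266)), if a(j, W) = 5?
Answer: -61603320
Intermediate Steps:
l = 1 (l = -2 + 3 = 1)
a(w, l)*((4770 + 502)*(1929 - 4266)) = 5*((4770 + 502)*(1929 - 4266)) = 5*(5272*(-2337)) = 5*(-12320664) = -61603320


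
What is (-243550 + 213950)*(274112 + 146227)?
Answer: -12442034400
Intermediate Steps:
(-243550 + 213950)*(274112 + 146227) = -29600*420339 = -12442034400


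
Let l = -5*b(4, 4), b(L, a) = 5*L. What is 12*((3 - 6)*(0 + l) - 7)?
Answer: 3516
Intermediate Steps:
l = -100 (l = -25*4 = -5*20 = -100)
12*((3 - 6)*(0 + l) - 7) = 12*((3 - 6)*(0 - 100) - 7) = 12*(-3*(-100) - 7) = 12*(300 - 7) = 12*293 = 3516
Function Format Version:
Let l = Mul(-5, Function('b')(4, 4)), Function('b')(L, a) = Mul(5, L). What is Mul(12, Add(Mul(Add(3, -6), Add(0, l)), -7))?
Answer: 3516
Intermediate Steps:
l = -100 (l = Mul(-5, Mul(5, 4)) = Mul(-5, 20) = -100)
Mul(12, Add(Mul(Add(3, -6), Add(0, l)), -7)) = Mul(12, Add(Mul(Add(3, -6), Add(0, -100)), -7)) = Mul(12, Add(Mul(-3, -100), -7)) = Mul(12, Add(300, -7)) = Mul(12, 293) = 3516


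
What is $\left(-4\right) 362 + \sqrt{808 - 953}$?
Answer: $-1448 + i \sqrt{145} \approx -1448.0 + 12.042 i$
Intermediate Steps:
$\left(-4\right) 362 + \sqrt{808 - 953} = -1448 + \sqrt{-145} = -1448 + i \sqrt{145}$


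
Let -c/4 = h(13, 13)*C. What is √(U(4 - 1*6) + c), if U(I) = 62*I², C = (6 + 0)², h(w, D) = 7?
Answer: 2*I*√190 ≈ 27.568*I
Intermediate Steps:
C = 36 (C = 6² = 36)
c = -1008 (c = -28*36 = -4*252 = -1008)
√(U(4 - 1*6) + c) = √(62*(4 - 1*6)² - 1008) = √(62*(4 - 6)² - 1008) = √(62*(-2)² - 1008) = √(62*4 - 1008) = √(248 - 1008) = √(-760) = 2*I*√190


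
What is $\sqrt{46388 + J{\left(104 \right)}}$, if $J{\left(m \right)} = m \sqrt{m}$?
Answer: $2 \sqrt{11597 + 52 \sqrt{26}} \approx 217.83$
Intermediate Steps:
$J{\left(m \right)} = m^{\frac{3}{2}}$
$\sqrt{46388 + J{\left(104 \right)}} = \sqrt{46388 + 104^{\frac{3}{2}}} = \sqrt{46388 + 208 \sqrt{26}}$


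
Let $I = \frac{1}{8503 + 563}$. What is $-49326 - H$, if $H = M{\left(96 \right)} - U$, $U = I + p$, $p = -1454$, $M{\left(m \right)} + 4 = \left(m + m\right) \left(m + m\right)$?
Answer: $- \frac{794544239}{9066} \approx -87640.0$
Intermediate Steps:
$M{\left(m \right)} = -4 + 4 m^{2}$ ($M{\left(m \right)} = -4 + \left(m + m\right) \left(m + m\right) = -4 + 2 m 2 m = -4 + 4 m^{2}$)
$I = \frac{1}{9066} \approx 0.0001103$
$U = - \frac{13181963}{9066}$ ($U = \frac{1}{9066} - 1454 = - \frac{13181963}{9066} \approx -1454.0$)
$H = \frac{347354723}{9066}$ ($H = \left(-4 + 4 \cdot 96^{2}\right) - - \frac{13181963}{9066} = \left(-4 + 4 \cdot 9216\right) + \frac{13181963}{9066} = \left(-4 + 36864\right) + \frac{13181963}{9066} = 36860 + \frac{13181963}{9066} = \frac{347354723}{9066} \approx 38314.0$)
$-49326 - H = -49326 - \frac{347354723}{9066} = - \frac{794544239}{9066}$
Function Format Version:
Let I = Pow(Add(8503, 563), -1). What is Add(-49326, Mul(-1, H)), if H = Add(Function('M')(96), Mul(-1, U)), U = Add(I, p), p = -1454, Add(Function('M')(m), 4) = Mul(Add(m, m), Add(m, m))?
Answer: Rational(-794544239, 9066) ≈ -87640.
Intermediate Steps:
Function('M')(m) = Add(-4, Mul(4, Pow(m, 2))) (Function('M')(m) = Add(-4, Mul(Add(m, m), Add(m, m))) = Add(-4, Mul(Mul(2, m), Mul(2, m))) = Add(-4, Mul(4, Pow(m, 2))))
I = Rational(1, 9066) (I = Pow(9066, -1) = Rational(1, 9066) ≈ 0.00011030)
U = Rational(-13181963, 9066) (U = Add(Rational(1, 9066), -1454) = Rational(-13181963, 9066) ≈ -1454.0)
H = Rational(347354723, 9066) (H = Add(Add(-4, Mul(4, Pow(96, 2))), Mul(-1, Rational(-13181963, 9066))) = Add(Add(-4, Mul(4, 9216)), Rational(13181963, 9066)) = Add(Add(-4, 36864), Rational(13181963, 9066)) = Add(36860, Rational(13181963, 9066)) = Rational(347354723, 9066) ≈ 38314.)
Add(-49326, Mul(-1, H)) = Add(-49326, Mul(-1, Rational(347354723, 9066))) = Add(-49326, Rational(-347354723, 9066)) = Rational(-794544239, 9066)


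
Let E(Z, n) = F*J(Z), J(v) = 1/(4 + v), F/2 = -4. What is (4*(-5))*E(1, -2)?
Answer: 32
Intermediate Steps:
F = -8 (F = 2*(-4) = -8)
E(Z, n) = -8/(4 + Z)
(4*(-5))*E(1, -2) = (4*(-5))*(-8/(4 + 1)) = -(-160)/5 = -20*(-8/5) = 32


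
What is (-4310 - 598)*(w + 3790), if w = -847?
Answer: -14444244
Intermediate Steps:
(-4310 - 598)*(w + 3790) = (-4310 - 598)*(-847 + 3790) = -4908*2943 = -14444244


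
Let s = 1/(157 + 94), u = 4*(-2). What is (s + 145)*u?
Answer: -291168/251 ≈ -1160.0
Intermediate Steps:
u = -8
s = 1/251 ≈ 0.0039841
(s + 145)*u = (1/251 + 145)*(-8) = (36396/251)*(-8) = -291168/251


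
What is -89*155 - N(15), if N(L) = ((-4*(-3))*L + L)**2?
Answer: -51820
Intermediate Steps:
N(L) = 169*L**2 (N(L) = (12*L + L)**2 = (13*L)**2 = 169*L**2)
-89*155 - N(15) = -89*155 - 169*15**2 = -13795 - 169*225 = -13795 - 1*38025 = -13795 - 38025 = -51820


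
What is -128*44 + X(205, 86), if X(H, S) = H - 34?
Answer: -5461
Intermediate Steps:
X(H, S) = -34 + H
-128*44 + X(205, 86) = -128*44 + (-34 + 205) = -5632 + 171 = -5461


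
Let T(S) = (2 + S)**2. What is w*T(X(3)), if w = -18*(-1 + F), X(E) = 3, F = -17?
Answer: 8100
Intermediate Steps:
w = 324 (w = -18*(-1 - 17) = -18*(-18) = 324)
w*T(X(3)) = 324*(2 + 3)**2 = 324*5**2 = 324*25 = 8100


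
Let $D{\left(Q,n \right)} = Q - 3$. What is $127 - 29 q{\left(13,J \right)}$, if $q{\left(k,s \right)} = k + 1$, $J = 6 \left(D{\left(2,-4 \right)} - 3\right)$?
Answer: $-279$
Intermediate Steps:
$D{\left(Q,n \right)} = -3 + Q$
$J = -24$ ($J = 6 \left(\left(-3 + 2\right) - 3\right) = 6 \left(-1 - 3\right) = 6 \left(-4\right) = -24$)
$q{\left(k,s \right)} = 1 + k$
$127 - 29 q{\left(13,J \right)} = 127 - 29 \left(1 + 13\right) = 127 - 406 = -279$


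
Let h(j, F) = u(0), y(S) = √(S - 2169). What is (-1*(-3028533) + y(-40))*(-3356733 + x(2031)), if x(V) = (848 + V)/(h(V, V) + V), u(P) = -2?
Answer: -20626757929449474/2029 - 320107993766*I/2029 ≈ -1.0166e+13 - 1.5777e+8*I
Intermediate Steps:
y(S) = √(-2169 + S)
h(j, F) = -2
x(V) = (848 + V)/(-2 + V)
(-1*(-3028533) + y(-40))*(-3356733 + x(2031)) = (-1*(-3028533) + √(-2169 - 40))*(-3356733 + (848 + 2031)/(-2 + 2031)) = (3028533 + √(-2209))*(-3356733 + 2879/2029) = (3028533 + 47*I)*(-3356733 + (1/2029)*2879) = (3028533 + 47*I)*(-3356733 + 2879/2029) = (3028533 + 47*I)*(-6810808378/2029) = -20626757929449474/2029 - 320107993766*I/2029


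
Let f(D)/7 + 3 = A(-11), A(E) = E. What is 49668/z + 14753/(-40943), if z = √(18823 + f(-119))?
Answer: -14753/40943 + 49668*√749/3745 ≈ 362.61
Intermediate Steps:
f(D) = -98 (f(D) = -21 + 7*(-11) = -21 - 77 = -98)
z = 5*√749 (z = √(18823 - 98) = √18725 = 5*√749 ≈ 136.84)
49668/z + 14753/(-40943) = 49668/((5*√749)) + 14753/(-40943) = 49668*(√749/3745) + 14753*(-1/40943) = 49668*√749/3745 - 14753/40943 = -14753/40943 + 49668*√749/3745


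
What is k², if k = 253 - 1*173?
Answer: 6400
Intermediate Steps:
k = 80 (k = 253 - 173 = 80)
k² = 80² = 6400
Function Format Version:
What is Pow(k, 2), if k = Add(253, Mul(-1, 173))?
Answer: 6400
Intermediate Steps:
k = 80 (k = Add(253, -173) = 80)
Pow(k, 2) = Pow(80, 2) = 6400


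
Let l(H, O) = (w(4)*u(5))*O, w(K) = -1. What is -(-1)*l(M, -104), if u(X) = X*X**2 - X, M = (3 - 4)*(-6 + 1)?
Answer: 12480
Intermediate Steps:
M = 5 (M = -1*(-5) = 5)
u(X) = X**3 - X
l(H, O) = -120*O (l(H, O) = (-(5**3 - 1*5))*O = (-(125 - 5))*O = (-1*120)*O = -120*O)
-(-1)*l(M, -104) = -(-1)*(-120*(-104)) = -(-1)*12480 = -1*(-12480) = 12480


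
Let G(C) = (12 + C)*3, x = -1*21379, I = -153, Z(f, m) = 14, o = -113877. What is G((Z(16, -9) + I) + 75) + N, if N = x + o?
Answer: -135412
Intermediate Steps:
x = -21379
N = -135256 (N = -21379 - 113877 = -135256)
G(C) = 36 + 3*C
G((Z(16, -9) + I) + 75) + N = (36 + 3*((14 - 153) + 75)) - 135256 = (36 + 3*(-139 + 75)) - 135256 = (36 + 3*(-64)) - 135256 = (36 - 192) - 135256 = -156 - 135256 = -135412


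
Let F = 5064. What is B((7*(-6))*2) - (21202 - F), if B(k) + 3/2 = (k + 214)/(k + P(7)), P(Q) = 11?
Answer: -2356627/146 ≈ -16141.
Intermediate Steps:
B(k) = -3/2 + (214 + k)/(11 + k) (B(k) = -3/2 + (k + 214)/(k + 11) = -3/2 + (214 + k)/(11 + k))
B((7*(-6))*2) - (21202 - F) = (395 - 7*(-6)*2)/(2*(11 + (7*(-6))*2)) - (21202 - 1*5064) = (395 - (-42)*2)/(2*(11 - 42*2)) - (21202 - 5064) = (395 - 1*(-84))/(2*(11 - 84)) - 1*16138 = (½)*(395 + 84)/(-73) - 16138 = (½)*(-1/73)*479 - 16138 = -479/146 - 16138 = -2356627/146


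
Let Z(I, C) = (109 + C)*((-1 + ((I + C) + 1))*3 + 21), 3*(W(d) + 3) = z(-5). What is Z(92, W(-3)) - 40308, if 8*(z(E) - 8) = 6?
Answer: -383375/48 ≈ -7987.0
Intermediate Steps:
z(E) = 35/4 (z(E) = 8 + (⅛)*6 = 8 + ¾ = 35/4)
W(d) = -1/12 (W(d) = -3 + (⅓)*(35/4) = -3 + 35/12 = -1/12)
Z(I, C) = (109 + C)*(21 + 3*C + 3*I) (Z(I, C) = (109 + C)*((-1 + ((C + I) + 1))*3 + 21) = (109 + C)*((-1 + (1 + C + I))*3 + 21) = (109 + C)*((C + I)*3 + 21) = (109 + C)*((3*C + 3*I) + 21) = (109 + C)*(21 + 3*C + 3*I))
Z(92, W(-3)) - 40308 = (2289 + 3*(-1/12)² + 327*92 + 348*(-1/12) + 3*(-1/12)*92) - 40308 = (2289 + 3*(1/144) + 30084 - 29 - 23) - 40308 = (2289 + 1/48 + 30084 - 29 - 23) - 40308 = 1551409/48 - 40308 = -383375/48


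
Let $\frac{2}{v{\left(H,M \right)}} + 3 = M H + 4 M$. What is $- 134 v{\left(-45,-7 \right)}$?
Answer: $- \frac{67}{71} \approx -0.94366$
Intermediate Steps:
$v{\left(H,M \right)} = \frac{2}{-3 + 4 M + H M}$ ($v{\left(H,M \right)} = \frac{2}{-3 + \left(M H + 4 M\right)} = \frac{2}{-3 + \left(H M + 4 M\right)} = \frac{2}{-3 + \left(4 M + H M\right)} = \frac{2}{-3 + 4 M + H M}$)
$- 134 v{\left(-45,-7 \right)} = - 134 \frac{2}{-3 + 4 \left(-7\right) - -315} = - 134 \frac{2}{-3 - 28 + 315} = - 134 \cdot \frac{2}{284} = - 134 \cdot 2 \cdot \frac{1}{284} = \left(-134\right) \frac{1}{142} = - \frac{67}{71}$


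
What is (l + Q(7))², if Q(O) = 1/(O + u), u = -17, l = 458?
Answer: 20967241/100 ≈ 2.0967e+5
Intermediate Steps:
Q(O) = 1/(-17 + O) (Q(O) = 1/(O - 17) = 1/(-17 + O))
(l + Q(7))² = (458 + 1/(-17 + 7))² = (458 + 1/(-10))² = (458 - ⅒)² = (4579/10)² = 20967241/100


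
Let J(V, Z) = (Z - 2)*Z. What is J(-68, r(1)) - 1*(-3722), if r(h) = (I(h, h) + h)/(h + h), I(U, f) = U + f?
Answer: 14885/4 ≈ 3721.3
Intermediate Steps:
r(h) = 3/2 (r(h) = ((h + h) + h)/(h + h) = (2*h + h)/((2*h)) = (3*h)*(1/(2*h)) = 3/2)
J(V, Z) = Z*(-2 + Z) (J(V, Z) = (-2 + Z)*Z = Z*(-2 + Z))
J(-68, r(1)) - 1*(-3722) = 3*(-2 + 3/2)/2 - 1*(-3722) = (3/2)*(-½) + 3722 = -¾ + 3722 = 14885/4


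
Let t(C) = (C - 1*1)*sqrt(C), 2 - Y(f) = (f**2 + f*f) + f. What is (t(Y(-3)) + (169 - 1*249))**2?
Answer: 3852 + 2240*I*sqrt(13) ≈ 3852.0 + 8076.4*I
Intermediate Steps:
Y(f) = 2 - f - 2*f**2 (Y(f) = 2 - ((f**2 + f*f) + f) = 2 - ((f**2 + f**2) + f) = 2 - (2*f**2 + f) = 2 - (f + 2*f**2) = 2 + (-f - 2*f**2) = 2 - f - 2*f**2)
t(C) = sqrt(C)*(-1 + C) (t(C) = (C - 1)*sqrt(C) = (-1 + C)*sqrt(C) = sqrt(C)*(-1 + C))
(t(Y(-3)) + (169 - 1*249))**2 = (sqrt(2 - 1*(-3) - 2*(-3)**2)*(-1 + (2 - 1*(-3) - 2*(-3)**2)) + (169 - 1*249))**2 = (sqrt(2 + 3 - 2*9)*(-1 + (2 + 3 - 2*9)) + (169 - 249))**2 = (sqrt(2 + 3 - 18)*(-1 + (2 + 3 - 18)) - 80)**2 = (sqrt(-13)*(-1 - 13) - 80)**2 = ((I*sqrt(13))*(-14) - 80)**2 = (-14*I*sqrt(13) - 80)**2 = (-80 - 14*I*sqrt(13))**2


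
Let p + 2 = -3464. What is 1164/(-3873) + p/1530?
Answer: -2534123/987615 ≈ -2.5659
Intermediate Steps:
p = -3466 (p = -2 - 3464 = -3466)
1164/(-3873) + p/1530 = 1164/(-3873) - 3466/1530 = 1164*(-1/3873) - 3466*1/1530 = -388/1291 - 1733/765 = -2534123/987615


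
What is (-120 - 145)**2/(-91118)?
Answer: -70225/91118 ≈ -0.77070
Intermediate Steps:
(-120 - 145)**2/(-91118) = (-265)**2*(-1/91118) = 70225*(-1/91118) = -70225/91118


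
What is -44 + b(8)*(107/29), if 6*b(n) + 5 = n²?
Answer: -1343/174 ≈ -7.7184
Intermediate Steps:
b(n) = -⅚ + n²/6
-44 + b(8)*(107/29) = -44 + (-⅚ + (⅙)*8²)*(107/29) = -44 + (-⅚ + (⅙)*64)*(107*(1/29)) = -44 + (-⅚ + 32/3)*(107/29) = -44 + (59/6)*(107/29) = -44 + 6313/174 = -1343/174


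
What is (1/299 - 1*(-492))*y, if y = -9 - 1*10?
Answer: -2795071/299 ≈ -9348.1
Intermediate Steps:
y = -19 (y = -9 - 10 = -19)
(1/299 - 1*(-492))*y = (1/299 - 1*(-492))*(-19) = (1/299 + 492)*(-19) = (147109/299)*(-19) = -2795071/299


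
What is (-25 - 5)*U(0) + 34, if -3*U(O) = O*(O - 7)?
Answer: 34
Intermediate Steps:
U(O) = -O*(-7 + O)/3 (U(O) = -O*(O - 7)/3 = -O*(-7 + O)/3)
(-25 - 5)*U(0) + 34 = (-25 - 5)*((⅓)*0*(7 - 1*0)) + 34 = -10*0*(7 + 0) + 34 = -10*0*7 + 34 = -30*0 + 34 = 0 + 34 = 34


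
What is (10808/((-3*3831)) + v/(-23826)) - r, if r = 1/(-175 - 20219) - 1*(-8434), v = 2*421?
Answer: -26434012719443/3133857606 ≈ -8435.0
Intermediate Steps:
v = 842
r = 172002995/20394 (r = 1/(-20394) + 8434 = -1/20394 + 8434 = 172002995/20394 ≈ 8434.0)
(10808/((-3*3831)) + v/(-23826)) - r = (10808/((-3*3831)) + 842/(-23826)) - 1*172002995/20394 = (10808/(-11493) + 842*(-1/23826)) - 172002995/20394 = (10808*(-1/11493) - 421/11913) - 172002995/20394 = (-10808/11493 - 421/11913) - 172002995/20394 = -44531419/45638703 - 172002995/20394 = -26434012719443/3133857606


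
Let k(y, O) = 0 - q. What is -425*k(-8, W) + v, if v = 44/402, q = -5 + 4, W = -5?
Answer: -85403/201 ≈ -424.89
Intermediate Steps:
q = -1
k(y, O) = 1 (k(y, O) = 0 - 1*(-1) = 0 + 1 = 1)
v = 22/201 (v = 44*(1/402) = 22/201 ≈ 0.10945)
-425*k(-8, W) + v = -425*1 + 22/201 = -425 + 22/201 = -85403/201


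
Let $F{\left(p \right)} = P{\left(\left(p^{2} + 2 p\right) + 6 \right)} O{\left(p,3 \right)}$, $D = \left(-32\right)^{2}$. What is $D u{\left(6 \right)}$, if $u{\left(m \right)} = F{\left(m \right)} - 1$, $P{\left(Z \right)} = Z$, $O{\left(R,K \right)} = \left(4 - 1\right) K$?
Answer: $496640$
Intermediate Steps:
$O{\left(R,K \right)} = 3 K$
$D = 1024$
$F{\left(p \right)} = 54 + 9 p^{2} + 18 p$ ($F{\left(p \right)} = \left(\left(p^{2} + 2 p\right) + 6\right) 3 \cdot 3 = \left(6 + p^{2} + 2 p\right) 9 = 54 + 9 p^{2} + 18 p$)
$u{\left(m \right)} = 53 + 9 m^{2} + 18 m$ ($u{\left(m \right)} = \left(54 + 9 m^{2} + 18 m\right) - 1 = 53 + 9 m^{2} + 18 m$)
$D u{\left(6 \right)} = 1024 \left(53 + 9 \cdot 6^{2} + 18 \cdot 6\right) = 1024 \left(53 + 9 \cdot 36 + 108\right) = 1024 \left(53 + 324 + 108\right) = 1024 \cdot 485 = 496640$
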